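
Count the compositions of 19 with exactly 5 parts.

By stars and bars with positive parts, the count is C(18,4) = 3060.

3060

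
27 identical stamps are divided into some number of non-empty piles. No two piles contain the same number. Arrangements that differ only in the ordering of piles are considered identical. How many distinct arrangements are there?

Systematic enumeration (by largest part, then next-largest, …) yields 192.

192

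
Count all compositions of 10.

512

Each of the 9 gaps between 10 units is either a break or not: 2^9 = 512.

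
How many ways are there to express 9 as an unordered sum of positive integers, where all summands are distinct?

8

They are:
9
8, 1
7, 2
6, 3
6, 2, 1
5, 4
5, 3, 1
4, 3, 2
Counting gives 8.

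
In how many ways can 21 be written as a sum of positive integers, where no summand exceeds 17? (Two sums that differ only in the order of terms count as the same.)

785

Systematic enumeration (by largest part, then next-largest, …) yields 785.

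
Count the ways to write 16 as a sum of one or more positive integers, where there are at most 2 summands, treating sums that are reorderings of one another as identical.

Listing the qualifying partitions of 16:
16
15 + 1
14 + 2
13 + 3
12 + 4
11 + 5
10 + 6
9 + 7
8 + 8
Counting gives 9.

9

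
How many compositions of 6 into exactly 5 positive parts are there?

5

By stars and bars with positive parts, the count is C(5,4) = 5.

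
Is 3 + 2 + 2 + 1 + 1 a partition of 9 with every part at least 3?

No

The parts sum to 9, and the condition 'every summand is at least 3' is violated.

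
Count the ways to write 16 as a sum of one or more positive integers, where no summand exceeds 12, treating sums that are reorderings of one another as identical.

224

Direct enumeration gives 224 partitions.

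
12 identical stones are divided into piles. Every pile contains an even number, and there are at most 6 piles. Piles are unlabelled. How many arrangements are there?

The partitions of 12 that satisfy the conditions:
12
10 + 2
8 + 4
8 + 2 + 2
6 + 6
6 + 4 + 2
6 + 2 + 2 + 2
4 + 4 + 4
4 + 4 + 2 + 2
4 + 2 + 2 + 2 + 2
2 + 2 + 2 + 2 + 2 + 2
Counting gives 11.

11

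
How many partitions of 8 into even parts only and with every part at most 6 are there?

4

Listing the qualifying partitions of 8:
6, 2
4, 4
4, 2, 2
2, 2, 2, 2
Counting gives 4.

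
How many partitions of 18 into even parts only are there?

30

There are too many to list fully; the first 12 (by largest part) are:
18
16+2
14+4
14+2+2
12+6
12+4+2
12+2+2+2
10+8
10+6+2
10+4+4
10+4+2+2
10+2+2+2+2
…and 18 more, for 30 total.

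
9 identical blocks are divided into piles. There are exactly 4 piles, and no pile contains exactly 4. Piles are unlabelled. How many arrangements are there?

4

They are:
6,1,1,1
5,2,1,1
3,3,2,1
3,2,2,2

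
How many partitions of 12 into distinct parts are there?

15

They are:
12
11+1
10+2
9+3
9+2+1
8+4
8+3+1
7+5
7+4+1
7+3+2
6+5+1
6+4+2
6+3+2+1
5+4+3
5+4+2+1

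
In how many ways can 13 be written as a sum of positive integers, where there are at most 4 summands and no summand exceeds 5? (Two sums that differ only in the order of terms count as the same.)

9

Enumerating:
5,5,3
5,5,2,1
5,4,4
5,4,3,1
5,4,2,2
5,3,3,2
4,4,4,1
4,4,3,2
4,3,3,3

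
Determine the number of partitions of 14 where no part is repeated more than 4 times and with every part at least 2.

A partial list (first 12 by largest part):
14
12,2
11,3
10,4
10,2,2
9,5
9,3,2
8,6
8,4,2
8,3,3
8,2,2,2
7,7
…and 20 more, for 32 total.

32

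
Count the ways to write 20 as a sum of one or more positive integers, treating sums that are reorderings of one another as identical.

627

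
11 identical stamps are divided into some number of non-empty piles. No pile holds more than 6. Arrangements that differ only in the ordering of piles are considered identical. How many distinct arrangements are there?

There are too many to list fully; the first 12 (by largest part) are:
5,6
1,4,6
2,3,6
1,1,3,6
1,2,2,6
1,1,1,2,6
1,1,1,1,1,6
1,5,5
2,4,5
1,1,4,5
3,3,5
1,2,3,5
…and 32 more, for 44 total.

44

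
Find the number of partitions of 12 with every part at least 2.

21

The partitions of 12 that satisfy the conditions:
12
10 + 2
9 + 3
8 + 4
8 + 2 + 2
7 + 5
7 + 3 + 2
6 + 6
6 + 4 + 2
6 + 3 + 3
6 + 2 + 2 + 2
5 + 5 + 2
5 + 4 + 3
5 + 3 + 2 + 2
4 + 4 + 4
4 + 4 + 2 + 2
4 + 3 + 3 + 2
4 + 2 + 2 + 2 + 2
3 + 3 + 3 + 3
3 + 3 + 2 + 2 + 2
2 + 2 + 2 + 2 + 2 + 2
Counting gives 21.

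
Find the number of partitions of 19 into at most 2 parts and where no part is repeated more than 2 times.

Listing the qualifying partitions of 19:
19
1+18
2+17
3+16
4+15
5+14
6+13
7+12
8+11
9+10

10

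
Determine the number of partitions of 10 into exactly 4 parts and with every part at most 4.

5

Enumerating:
1,1,4,4
1,2,3,4
2,2,2,4
1,3,3,3
2,2,3,3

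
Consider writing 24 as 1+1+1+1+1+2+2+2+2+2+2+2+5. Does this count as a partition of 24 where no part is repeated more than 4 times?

The parts sum to 24, and the condition 'no summand is used more than 4 times' is violated.

No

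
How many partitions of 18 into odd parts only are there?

46

A partial list (first 12 by largest part):
1 + 17
3 + 15
1 + 1 + 1 + 15
5 + 13
1 + 1 + 3 + 13
1 + 1 + 1 + 1 + 1 + 13
7 + 11
1 + 1 + 5 + 11
1 + 3 + 3 + 11
1 + 1 + 1 + 1 + 3 + 11
1 + 1 + 1 + 1 + 1 + 1 + 1 + 11
9 + 9
…and 34 more, for 46 total.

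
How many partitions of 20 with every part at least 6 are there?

Enumerating:
20
6, 14
7, 13
8, 12
9, 11
10, 10
6, 6, 8
6, 7, 7
That's 8 in total.

8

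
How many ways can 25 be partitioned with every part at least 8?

7

They are:
25
17 + 8
16 + 9
15 + 10
14 + 11
13 + 12
9 + 8 + 8
That's 7 in total.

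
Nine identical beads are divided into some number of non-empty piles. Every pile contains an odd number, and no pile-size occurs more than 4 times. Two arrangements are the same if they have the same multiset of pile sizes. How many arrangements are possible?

6

Enumerating:
9
7,1,1
5,3,1
5,1,1,1,1
3,3,3
3,3,1,1,1
That's 6 in total.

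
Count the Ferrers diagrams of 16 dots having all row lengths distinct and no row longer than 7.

8

They are:
3 + 6 + 7
1 + 2 + 6 + 7
4 + 5 + 7
1 + 3 + 5 + 7
2 + 3 + 4 + 7
1 + 4 + 5 + 6
2 + 3 + 5 + 6
1 + 2 + 3 + 4 + 6
Counting gives 8.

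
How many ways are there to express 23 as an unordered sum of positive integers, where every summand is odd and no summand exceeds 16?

96

Direct enumeration gives 96 partitions.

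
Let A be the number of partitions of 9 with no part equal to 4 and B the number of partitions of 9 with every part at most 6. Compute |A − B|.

Partitions of 9 with no part equal to 4: 23.
Partitions of 9 with every part at most 6: 26.
|23 − 26| = 3.

3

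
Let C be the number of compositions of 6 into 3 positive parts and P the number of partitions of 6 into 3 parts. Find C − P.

Ordered (compositions into 3 parts): C(5,2) = 10.
Partitions of 6 into exactly 3 parts: 3.
Difference: 10 − 3 = 7.

7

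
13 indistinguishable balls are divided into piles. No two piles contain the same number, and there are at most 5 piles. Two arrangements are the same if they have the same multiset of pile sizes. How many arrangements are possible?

18

The partitions of 13 that satisfy the conditions:
13
12, 1
11, 2
10, 3
10, 2, 1
9, 4
9, 3, 1
8, 5
8, 4, 1
8, 3, 2
7, 6
7, 5, 1
7, 4, 2
7, 3, 2, 1
6, 5, 2
6, 4, 3
6, 4, 2, 1
5, 4, 3, 1
Counting gives 18.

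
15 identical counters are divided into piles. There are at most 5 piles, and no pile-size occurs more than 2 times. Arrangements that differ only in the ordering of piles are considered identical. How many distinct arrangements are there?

There are too many to list fully; the first 12 (by largest part) are:
15
14 + 1
13 + 2
13 + 1 + 1
12 + 3
12 + 2 + 1
11 + 4
11 + 3 + 1
11 + 2 + 2
11 + 2 + 1 + 1
10 + 5
10 + 4 + 1
…and 53 more, for 65 total.

65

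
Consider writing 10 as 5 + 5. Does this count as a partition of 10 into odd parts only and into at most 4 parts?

The parts sum to 10, and the condition 'every summand is odd' holds; the condition 'there are at most 4 summands' holds.

Yes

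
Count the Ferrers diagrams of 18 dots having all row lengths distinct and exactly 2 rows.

8

They are:
17, 1
16, 2
15, 3
14, 4
13, 5
12, 6
11, 7
10, 8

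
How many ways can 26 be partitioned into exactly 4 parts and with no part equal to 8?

109

Direct enumeration gives 109 partitions.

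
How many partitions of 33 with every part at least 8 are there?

23

Listing the qualifying partitions of 33:
33
25, 8
24, 9
23, 10
22, 11
21, 12
20, 13
19, 14
18, 15
17, 16
17, 8, 8
16, 9, 8
15, 10, 8
15, 9, 9
14, 11, 8
14, 10, 9
13, 12, 8
13, 11, 9
13, 10, 10
12, 12, 9
12, 11, 10
11, 11, 11
9, 8, 8, 8
That's 23 in total.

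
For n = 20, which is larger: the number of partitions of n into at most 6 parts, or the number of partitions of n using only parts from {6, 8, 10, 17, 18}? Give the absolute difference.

Partitions of 20 into at most 6 parts: 282.
Partitions of 20 using only parts from {6, 8, 10, 17, 18}: 2.
|282 − 2| = 280.

280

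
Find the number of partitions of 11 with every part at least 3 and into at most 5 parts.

6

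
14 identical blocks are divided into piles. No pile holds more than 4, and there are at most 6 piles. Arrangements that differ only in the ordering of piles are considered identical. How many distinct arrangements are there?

The partitions of 14 that satisfy the conditions:
2 + 4 + 4 + 4
1 + 1 + 4 + 4 + 4
3 + 3 + 4 + 4
1 + 2 + 3 + 4 + 4
1 + 1 + 1 + 3 + 4 + 4
2 + 2 + 2 + 4 + 4
1 + 1 + 2 + 2 + 4 + 4
1 + 3 + 3 + 3 + 4
2 + 2 + 3 + 3 + 4
1 + 1 + 2 + 3 + 3 + 4
1 + 2 + 2 + 2 + 3 + 4
2 + 2 + 2 + 2 + 2 + 4
2 + 3 + 3 + 3 + 3
1 + 1 + 3 + 3 + 3 + 3
1 + 2 + 2 + 3 + 3 + 3
2 + 2 + 2 + 2 + 3 + 3
Counting gives 16.

16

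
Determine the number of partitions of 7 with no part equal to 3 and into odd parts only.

3

The partitions of 7 that satisfy the conditions:
7
1+1+5
1+1+1+1+1+1+1
Counting gives 3.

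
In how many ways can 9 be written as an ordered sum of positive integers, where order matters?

256

The number of compositions of n is 2^(n−1); here 2^8 = 256.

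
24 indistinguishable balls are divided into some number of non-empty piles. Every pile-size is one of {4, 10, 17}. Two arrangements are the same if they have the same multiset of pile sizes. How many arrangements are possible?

2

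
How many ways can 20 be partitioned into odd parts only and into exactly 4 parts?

15

The partitions of 20 that satisfy the conditions:
1+1+1+17
1+1+3+15
1+1+5+13
1+3+3+13
1+1+7+11
1+3+5+11
3+3+3+11
1+1+9+9
1+3+7+9
1+5+5+9
3+3+5+9
1+5+7+7
3+3+7+7
3+5+5+7
5+5+5+5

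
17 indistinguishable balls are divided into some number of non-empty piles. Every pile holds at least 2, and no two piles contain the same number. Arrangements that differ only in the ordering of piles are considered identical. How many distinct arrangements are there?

Enumerating:
17
15 + 2
14 + 3
13 + 4
12 + 5
12 + 3 + 2
11 + 6
11 + 4 + 2
10 + 7
10 + 5 + 2
10 + 4 + 3
9 + 8
9 + 6 + 2
9 + 5 + 3
8 + 7 + 2
8 + 6 + 3
8 + 5 + 4
8 + 4 + 3 + 2
7 + 6 + 4
7 + 5 + 3 + 2
6 + 5 + 4 + 2
That's 21 in total.

21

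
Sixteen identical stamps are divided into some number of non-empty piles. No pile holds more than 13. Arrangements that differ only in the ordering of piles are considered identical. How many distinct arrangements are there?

227

Enumerating by decreasing first part gives 227 partitions in all.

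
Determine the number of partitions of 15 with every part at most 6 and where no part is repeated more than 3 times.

52

A partial list (first 12 by largest part):
6+6+3
6+6+2+1
6+6+1+1+1
6+5+4
6+5+3+1
6+5+2+2
6+5+2+1+1
6+4+4+1
6+4+3+2
6+4+3+1+1
6+4+2+2+1
6+4+2+1+1+1
…and 40 more, for 52 total.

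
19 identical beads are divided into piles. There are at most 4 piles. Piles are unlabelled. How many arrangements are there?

94

Enumerating by decreasing first part gives 94 partitions in all.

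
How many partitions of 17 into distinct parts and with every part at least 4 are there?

8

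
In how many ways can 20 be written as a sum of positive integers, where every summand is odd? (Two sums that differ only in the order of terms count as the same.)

64

A partial list (first 12 by largest part):
19 + 1
17 + 3
17 + 1 + 1 + 1
15 + 5
15 + 3 + 1 + 1
15 + 1 + 1 + 1 + 1 + 1
13 + 7
13 + 5 + 1 + 1
13 + 3 + 3 + 1
13 + 3 + 1 + 1 + 1 + 1
13 + 1 + 1 + 1 + 1 + 1 + 1 + 1
11 + 9
…and 52 more, for 64 total.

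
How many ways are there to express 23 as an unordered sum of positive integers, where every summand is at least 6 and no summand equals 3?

12

Listing the qualifying partitions of 23:
23
17,6
16,7
15,8
14,9
13,10
12,11
11,6,6
10,7,6
9,8,6
9,7,7
8,8,7
That's 12 in total.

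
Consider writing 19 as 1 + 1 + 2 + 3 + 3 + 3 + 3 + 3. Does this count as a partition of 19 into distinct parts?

No

The parts sum to 19, and the condition 'all summands are distinct' is violated.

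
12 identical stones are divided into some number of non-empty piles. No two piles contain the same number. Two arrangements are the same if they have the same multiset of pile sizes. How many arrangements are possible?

15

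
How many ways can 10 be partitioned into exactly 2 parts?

The partitions of 10 that satisfy the conditions:
1 + 9
2 + 8
3 + 7
4 + 6
5 + 5
That's 5 in total.

5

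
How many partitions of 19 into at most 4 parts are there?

A full systematic count gives 94.

94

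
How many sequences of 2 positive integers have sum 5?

Place 1 bars in the 4 internal gaps of a row of 5 dots: C(4,1) = 4.

4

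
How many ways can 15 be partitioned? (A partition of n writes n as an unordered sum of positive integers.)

176

There are 176 such partitions.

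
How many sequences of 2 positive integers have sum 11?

Place 1 bars in the 10 internal gaps of a row of 11 dots: C(10,1) = 10.

10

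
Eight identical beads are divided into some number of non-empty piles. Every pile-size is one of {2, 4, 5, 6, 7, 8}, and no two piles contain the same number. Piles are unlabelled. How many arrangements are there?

They are:
8
2,6

2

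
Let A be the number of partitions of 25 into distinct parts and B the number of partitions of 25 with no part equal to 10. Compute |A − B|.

1640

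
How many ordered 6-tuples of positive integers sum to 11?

252

By stars and bars with positive parts, the count is C(10,5) = 252.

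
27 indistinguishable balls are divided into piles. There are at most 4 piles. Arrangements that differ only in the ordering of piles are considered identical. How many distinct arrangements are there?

Direct enumeration gives 225 partitions.

225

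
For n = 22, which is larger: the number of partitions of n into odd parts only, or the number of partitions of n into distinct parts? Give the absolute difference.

0

Partitions of 22 into odd parts only: 89.
Partitions of 22 into distinct parts: 89.
|89 − 89| = 0.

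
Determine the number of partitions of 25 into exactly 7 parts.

248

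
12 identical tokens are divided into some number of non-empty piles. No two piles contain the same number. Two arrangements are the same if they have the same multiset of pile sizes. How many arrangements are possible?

They are:
12
11 + 1
10 + 2
9 + 3
9 + 2 + 1
8 + 4
8 + 3 + 1
7 + 5
7 + 4 + 1
7 + 3 + 2
6 + 5 + 1
6 + 4 + 2
6 + 3 + 2 + 1
5 + 4 + 3
5 + 4 + 2 + 1

15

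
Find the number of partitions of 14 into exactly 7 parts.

Listing the qualifying partitions of 14:
8,1,1,1,1,1,1
7,2,1,1,1,1,1
6,3,1,1,1,1,1
6,2,2,1,1,1,1
5,4,1,1,1,1,1
5,3,2,1,1,1,1
5,2,2,2,1,1,1
4,4,2,1,1,1,1
4,3,3,1,1,1,1
4,3,2,2,1,1,1
4,2,2,2,2,1,1
3,3,3,2,1,1,1
3,3,2,2,2,1,1
3,2,2,2,2,2,1
2,2,2,2,2,2,2

15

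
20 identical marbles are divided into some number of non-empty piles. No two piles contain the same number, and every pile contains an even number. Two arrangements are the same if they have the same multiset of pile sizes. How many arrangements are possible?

Listing the qualifying partitions of 20:
20
18+2
16+4
14+6
14+4+2
12+8
12+6+2
10+8+2
10+6+4
8+6+4+2
That's 10 in total.

10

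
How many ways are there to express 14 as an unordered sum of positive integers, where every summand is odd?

Listing the qualifying partitions of 14:
13,1
11,3
11,1,1,1
9,5
9,3,1,1
9,1,1,1,1,1
7,7
7,5,1,1
7,3,3,1
7,3,1,1,1,1
7,1,1,1,1,1,1,1
5,5,3,1
5,5,1,1,1,1
5,3,3,3
5,3,3,1,1,1
5,3,1,1,1,1,1,1
5,1,1,1,1,1,1,1,1,1
3,3,3,3,1,1
3,3,3,1,1,1,1,1
3,3,1,1,1,1,1,1,1,1
3,1,1,1,1,1,1,1,1,1,1,1
1,1,1,1,1,1,1,1,1,1,1,1,1,1
Counting gives 22.

22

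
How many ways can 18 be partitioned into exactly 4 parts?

There are too many to list fully; the first 12 (by largest part) are:
15, 1, 1, 1
14, 2, 1, 1
13, 3, 1, 1
13, 2, 2, 1
12, 4, 1, 1
12, 3, 2, 1
12, 2, 2, 2
11, 5, 1, 1
11, 4, 2, 1
11, 3, 3, 1
11, 3, 2, 2
10, 6, 1, 1
…and 35 more, for 47 total.

47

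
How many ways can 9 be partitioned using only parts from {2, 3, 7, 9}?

4

Listing the qualifying partitions of 9:
9
2, 7
3, 3, 3
2, 2, 2, 3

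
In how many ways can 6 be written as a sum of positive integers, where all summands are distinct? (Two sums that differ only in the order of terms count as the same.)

4

They are:
6
1 + 5
2 + 4
1 + 2 + 3
That's 4 in total.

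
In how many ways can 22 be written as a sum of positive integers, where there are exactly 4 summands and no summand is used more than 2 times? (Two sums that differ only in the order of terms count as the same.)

A full systematic count gives 77.

77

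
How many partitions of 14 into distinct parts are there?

22

They are:
14
13, 1
12, 2
11, 3
11, 2, 1
10, 4
10, 3, 1
9, 5
9, 4, 1
9, 3, 2
8, 6
8, 5, 1
8, 4, 2
8, 3, 2, 1
7, 6, 1
7, 5, 2
7, 4, 3
7, 4, 2, 1
6, 5, 3
6, 5, 2, 1
6, 4, 3, 1
5, 4, 3, 2
Counting gives 22.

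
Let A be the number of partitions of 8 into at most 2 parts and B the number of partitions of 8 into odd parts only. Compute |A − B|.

1

Partitions of 8 into at most 2 parts: 5.
Partitions of 8 into odd parts only: 6.
|5 − 6| = 1.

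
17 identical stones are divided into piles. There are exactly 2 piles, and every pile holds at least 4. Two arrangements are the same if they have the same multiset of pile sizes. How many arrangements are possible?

5

Enumerating:
13+4
12+5
11+6
10+7
9+8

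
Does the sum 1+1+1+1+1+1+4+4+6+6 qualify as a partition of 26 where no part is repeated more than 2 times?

The parts sum to 26, and the condition 'no summand is used more than 2 times' is violated.

No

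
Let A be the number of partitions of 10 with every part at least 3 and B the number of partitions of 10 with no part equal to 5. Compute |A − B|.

Partitions of 10 with every part at least 3: 5.
Partitions of 10 with no part equal to 5: 35.
|5 − 35| = 30.

30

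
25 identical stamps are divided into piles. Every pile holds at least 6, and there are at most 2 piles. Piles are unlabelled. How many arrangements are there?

8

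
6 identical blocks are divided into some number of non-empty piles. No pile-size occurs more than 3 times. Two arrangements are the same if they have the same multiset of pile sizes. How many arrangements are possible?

9

The partitions of 6 that satisfy the conditions:
6
5+1
4+2
4+1+1
3+3
3+2+1
3+1+1+1
2+2+2
2+2+1+1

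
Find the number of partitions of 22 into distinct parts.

89

Counting exhaustively, 89 partitions satisfy the conditions.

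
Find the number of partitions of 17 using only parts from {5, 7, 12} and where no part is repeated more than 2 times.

Enumerating:
5, 12
5, 5, 7

2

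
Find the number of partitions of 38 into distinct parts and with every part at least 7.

42

There are too many to list fully; the first 12 (by largest part) are:
38
31 + 7
30 + 8
29 + 9
28 + 10
27 + 11
26 + 12
25 + 13
24 + 14
23 + 15
23 + 8 + 7
22 + 16
…and 30 more, for 42 total.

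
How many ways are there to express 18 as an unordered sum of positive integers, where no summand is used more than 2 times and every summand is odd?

Enumerating:
17+1
15+3
13+5
13+3+1+1
11+7
11+5+1+1
11+3+3+1
9+9
9+7+1+1
9+5+3+1
7+7+3+1
7+5+5+1
7+5+3+3
5+5+3+3+1+1
Counting gives 14.

14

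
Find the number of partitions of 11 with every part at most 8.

There are too many to list fully; the first 12 (by largest part) are:
8, 3
8, 2, 1
8, 1, 1, 1
7, 4
7, 3, 1
7, 2, 2
7, 2, 1, 1
7, 1, 1, 1, 1
6, 5
6, 4, 1
6, 3, 2
6, 3, 1, 1
…and 40 more, for 52 total.

52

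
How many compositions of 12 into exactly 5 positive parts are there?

330

Equivalently, choose which 4 of the 11 gaps become plus signs: C(11,4) = 330.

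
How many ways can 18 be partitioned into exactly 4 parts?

A partial list (first 12 by largest part):
1, 1, 1, 15
1, 1, 2, 14
1, 1, 3, 13
1, 2, 2, 13
1, 1, 4, 12
1, 2, 3, 12
2, 2, 2, 12
1, 1, 5, 11
1, 2, 4, 11
1, 3, 3, 11
2, 2, 3, 11
1, 1, 6, 10
…and 35 more, for 47 total.

47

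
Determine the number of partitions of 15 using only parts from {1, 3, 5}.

Enumerating:
5+5+5
1+1+3+5+5
1+1+1+1+1+5+5
1+3+3+3+5
1+1+1+1+3+3+5
1+1+1+1+1+1+1+3+5
1+1+1+1+1+1+1+1+1+1+5
3+3+3+3+3
1+1+1+3+3+3+3
1+1+1+1+1+1+3+3+3
1+1+1+1+1+1+1+1+1+3+3
1+1+1+1+1+1+1+1+1+1+1+1+3
1+1+1+1+1+1+1+1+1+1+1+1+1+1+1
That's 13 in total.

13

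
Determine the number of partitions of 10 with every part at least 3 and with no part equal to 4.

3

The partitions of 10 that satisfy the conditions:
10
7, 3
5, 5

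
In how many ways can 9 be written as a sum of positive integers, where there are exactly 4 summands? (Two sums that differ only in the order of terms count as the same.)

The partitions of 9 that satisfy the conditions:
6 + 1 + 1 + 1
5 + 2 + 1 + 1
4 + 3 + 1 + 1
4 + 2 + 2 + 1
3 + 3 + 2 + 1
3 + 2 + 2 + 2

6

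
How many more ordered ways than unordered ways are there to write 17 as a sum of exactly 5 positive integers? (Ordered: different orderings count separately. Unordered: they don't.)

1773

Ordered (compositions into 5 parts): C(16,4) = 1820.
Partitions of 17 into exactly 5 parts: 47.
Difference: 1820 − 47 = 1773.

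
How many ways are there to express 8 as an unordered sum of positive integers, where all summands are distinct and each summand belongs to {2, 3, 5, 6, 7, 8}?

3

Enumerating:
8
6 + 2
5 + 3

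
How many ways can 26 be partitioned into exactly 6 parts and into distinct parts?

They are:
11,5,4,3,2,1
10,6,4,3,2,1
9,7,4,3,2,1
9,6,5,3,2,1
8,7,5,3,2,1
8,6,5,4,2,1
7,6,5,4,3,1
Counting gives 7.

7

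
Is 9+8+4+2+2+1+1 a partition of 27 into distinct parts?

The parts sum to 27, and the condition 'all summands are distinct' is violated.

No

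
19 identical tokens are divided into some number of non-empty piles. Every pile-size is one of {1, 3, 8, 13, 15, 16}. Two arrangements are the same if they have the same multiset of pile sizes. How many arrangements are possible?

They are:
16, 3
16, 1, 1, 1
15, 3, 1
15, 1, 1, 1, 1
13, 3, 3
13, 3, 1, 1, 1
13, 1, 1, 1, 1, 1, 1
8, 8, 3
8, 8, 1, 1, 1
8, 3, 3, 3, 1, 1
8, 3, 3, 1, 1, 1, 1, 1
8, 3, 1, 1, 1, 1, 1, 1, 1, 1
8, 1, 1, 1, 1, 1, 1, 1, 1, 1, 1, 1
3, 3, 3, 3, 3, 3, 1
3, 3, 3, 3, 3, 1, 1, 1, 1
3, 3, 3, 3, 1, 1, 1, 1, 1, 1, 1
3, 3, 3, 1, 1, 1, 1, 1, 1, 1, 1, 1, 1
3, 3, 1, 1, 1, 1, 1, 1, 1, 1, 1, 1, 1, 1, 1
3, 1, 1, 1, 1, 1, 1, 1, 1, 1, 1, 1, 1, 1, 1, 1, 1
1, 1, 1, 1, 1, 1, 1, 1, 1, 1, 1, 1, 1, 1, 1, 1, 1, 1, 1

20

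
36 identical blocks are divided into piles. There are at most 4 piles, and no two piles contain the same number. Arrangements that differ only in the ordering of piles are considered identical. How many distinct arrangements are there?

Direct enumeration gives 315 partitions.

315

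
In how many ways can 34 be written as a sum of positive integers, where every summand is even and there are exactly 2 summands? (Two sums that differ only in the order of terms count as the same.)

They are:
32,2
30,4
28,6
26,8
24,10
22,12
20,14
18,16
That's 8 in total.

8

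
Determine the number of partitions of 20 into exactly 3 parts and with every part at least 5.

5

The partitions of 20 that satisfy the conditions:
10,5,5
9,6,5
8,7,5
8,6,6
7,7,6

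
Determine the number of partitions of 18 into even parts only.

30

A partial list (first 12 by largest part):
18
16,2
14,4
14,2,2
12,6
12,4,2
12,2,2,2
10,8
10,6,2
10,4,4
10,4,2,2
10,2,2,2,2
…and 18 more, for 30 total.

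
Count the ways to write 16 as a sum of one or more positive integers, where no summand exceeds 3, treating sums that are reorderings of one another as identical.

30

A partial list (first 12 by largest part):
3,3,3,3,3,1
3,3,3,3,2,2
3,3,3,3,2,1,1
3,3,3,3,1,1,1,1
3,3,3,2,2,2,1
3,3,3,2,2,1,1,1
3,3,3,2,1,1,1,1,1
3,3,3,1,1,1,1,1,1,1
3,3,2,2,2,2,2
3,3,2,2,2,2,1,1
3,3,2,2,2,1,1,1,1
3,3,2,2,1,1,1,1,1,1
…and 18 more, for 30 total.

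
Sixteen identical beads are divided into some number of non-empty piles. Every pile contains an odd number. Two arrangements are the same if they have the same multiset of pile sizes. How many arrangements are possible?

32

A partial list (first 12 by largest part):
15,1
13,3
13,1,1,1
11,5
11,3,1,1
11,1,1,1,1,1
9,7
9,5,1,1
9,3,3,1
9,3,1,1,1,1
9,1,1,1,1,1,1,1
7,7,1,1
…and 20 more, for 32 total.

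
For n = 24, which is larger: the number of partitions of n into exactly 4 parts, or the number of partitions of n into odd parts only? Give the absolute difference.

14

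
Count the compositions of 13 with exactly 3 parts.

66

A composition of 13 into 3 positive parts is chosen by placing 2 dividers among the 12 gaps between 13 units: C(12,2) = 66.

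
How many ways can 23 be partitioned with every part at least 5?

21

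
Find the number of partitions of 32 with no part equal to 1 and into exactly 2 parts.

15

Listing the qualifying partitions of 32:
30,2
29,3
28,4
27,5
26,6
25,7
24,8
23,9
22,10
21,11
20,12
19,13
18,14
17,15
16,16
That's 15 in total.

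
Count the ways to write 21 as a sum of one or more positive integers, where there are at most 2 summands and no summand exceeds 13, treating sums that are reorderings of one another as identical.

The partitions of 21 that satisfy the conditions:
13+8
12+9
11+10

3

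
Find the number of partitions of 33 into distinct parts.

Systematic enumeration (by largest part, then next-largest, …) yields 448.

448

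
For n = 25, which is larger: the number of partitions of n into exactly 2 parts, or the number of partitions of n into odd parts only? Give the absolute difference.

Partitions of 25 into exactly 2 parts: 12.
Partitions of 25 into odd parts only: 142.
|12 − 142| = 130.

130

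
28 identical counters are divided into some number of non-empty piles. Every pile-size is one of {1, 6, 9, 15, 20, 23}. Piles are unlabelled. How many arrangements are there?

Listing the qualifying partitions of 28:
23, 1, 1, 1, 1, 1
20, 6, 1, 1
20, 1, 1, 1, 1, 1, 1, 1, 1
15, 9, 1, 1, 1, 1
15, 6, 6, 1
15, 6, 1, 1, 1, 1, 1, 1, 1
15, 1, 1, 1, 1, 1, 1, 1, 1, 1, 1, 1, 1, 1
9, 9, 9, 1
9, 9, 6, 1, 1, 1, 1
9, 9, 1, 1, 1, 1, 1, 1, 1, 1, 1, 1
9, 6, 6, 6, 1
9, 6, 6, 1, 1, 1, 1, 1, 1, 1
9, 6, 1, 1, 1, 1, 1, 1, 1, 1, 1, 1, 1, 1, 1
9, 1, 1, 1, 1, 1, 1, 1, 1, 1, 1, 1, 1, 1, 1, 1, 1, 1, 1, 1
6, 6, 6, 6, 1, 1, 1, 1
6, 6, 6, 1, 1, 1, 1, 1, 1, 1, 1, 1, 1
6, 6, 1, 1, 1, 1, 1, 1, 1, 1, 1, 1, 1, 1, 1, 1, 1, 1
6, 1, 1, 1, 1, 1, 1, 1, 1, 1, 1, 1, 1, 1, 1, 1, 1, 1, 1, 1, 1, 1, 1
1, 1, 1, 1, 1, 1, 1, 1, 1, 1, 1, 1, 1, 1, 1, 1, 1, 1, 1, 1, 1, 1, 1, 1, 1, 1, 1, 1
Counting gives 19.

19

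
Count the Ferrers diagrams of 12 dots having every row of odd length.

They are:
11,1
9,3
9,1,1,1
7,5
7,3,1,1
7,1,1,1,1,1
5,5,1,1
5,3,3,1
5,3,1,1,1,1
5,1,1,1,1,1,1,1
3,3,3,3
3,3,3,1,1,1
3,3,1,1,1,1,1,1
3,1,1,1,1,1,1,1,1,1
1,1,1,1,1,1,1,1,1,1,1,1
That's 15 in total.

15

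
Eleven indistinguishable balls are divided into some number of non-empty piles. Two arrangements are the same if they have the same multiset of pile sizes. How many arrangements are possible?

56

There are too many to list fully; the first 12 (by largest part) are:
11
10, 1
9, 2
9, 1, 1
8, 3
8, 2, 1
8, 1, 1, 1
7, 4
7, 3, 1
7, 2, 2
7, 2, 1, 1
7, 1, 1, 1, 1
…and 44 more, for 56 total.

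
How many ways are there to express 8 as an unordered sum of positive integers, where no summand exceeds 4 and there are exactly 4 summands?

The partitions of 8 that satisfy the conditions:
4 + 2 + 1 + 1
3 + 3 + 1 + 1
3 + 2 + 2 + 1
2 + 2 + 2 + 2

4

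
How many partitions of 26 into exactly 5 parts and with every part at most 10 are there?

Direct enumeration gives 101 partitions.

101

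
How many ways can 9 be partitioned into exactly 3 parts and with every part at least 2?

3

Enumerating:
5, 2, 2
4, 3, 2
3, 3, 3
That's 3 in total.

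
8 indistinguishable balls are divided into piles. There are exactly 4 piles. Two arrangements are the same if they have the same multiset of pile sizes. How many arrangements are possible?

5

Enumerating:
5,1,1,1
4,2,1,1
3,3,1,1
3,2,2,1
2,2,2,2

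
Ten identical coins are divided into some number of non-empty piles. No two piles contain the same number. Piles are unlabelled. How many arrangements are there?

10

Enumerating:
10
9, 1
8, 2
7, 3
7, 2, 1
6, 4
6, 3, 1
5, 4, 1
5, 3, 2
4, 3, 2, 1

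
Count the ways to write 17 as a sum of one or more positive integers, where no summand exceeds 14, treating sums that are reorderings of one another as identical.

293

There are 293 such partitions.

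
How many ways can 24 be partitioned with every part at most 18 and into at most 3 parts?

There are too many to list fully; the first 12 (by largest part) are:
6+18
1+5+18
2+4+18
3+3+18
7+17
1+6+17
2+5+17
3+4+17
8+16
1+7+16
2+6+16
3+5+16
…and 37 more, for 49 total.

49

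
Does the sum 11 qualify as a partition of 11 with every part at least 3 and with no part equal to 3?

Yes

The parts sum to 11, and the condition 'every summand is at least 3' holds; the condition 'no summand equals 3' holds.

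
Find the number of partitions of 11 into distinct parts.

12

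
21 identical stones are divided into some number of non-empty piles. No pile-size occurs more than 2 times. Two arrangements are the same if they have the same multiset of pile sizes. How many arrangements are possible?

243

Enumerating by decreasing first part gives 243 partitions in all.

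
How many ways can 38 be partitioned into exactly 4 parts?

Counting exhaustively, 411 partitions satisfy the conditions.

411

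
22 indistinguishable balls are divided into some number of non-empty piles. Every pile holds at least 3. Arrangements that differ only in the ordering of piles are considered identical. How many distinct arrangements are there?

73

There are 73 such partitions.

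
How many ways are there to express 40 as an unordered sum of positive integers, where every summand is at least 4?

A full systematic count gives 688.

688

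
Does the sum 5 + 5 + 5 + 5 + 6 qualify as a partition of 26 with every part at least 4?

Yes

The parts sum to 26, and the condition 'every summand is at least 4' holds.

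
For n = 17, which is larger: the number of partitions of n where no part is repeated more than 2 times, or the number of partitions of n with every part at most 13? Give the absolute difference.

Partitions of 17 where no part is repeated more than 2 times: 108.
Partitions of 17 with every part at most 13: 290.
|108 − 290| = 182.

182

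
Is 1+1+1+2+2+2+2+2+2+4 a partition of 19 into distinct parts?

No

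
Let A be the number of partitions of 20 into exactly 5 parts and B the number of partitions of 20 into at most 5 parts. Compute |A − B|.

108

Partitions of 20 into exactly 5 parts: 84.
Partitions of 20 into at most 5 parts: 192.
|84 − 192| = 108.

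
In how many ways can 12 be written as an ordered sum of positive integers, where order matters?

2048

The number of compositions of n is 2^(n−1); here 2^11 = 2048.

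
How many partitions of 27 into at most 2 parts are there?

14

Enumerating:
27
26+1
25+2
24+3
23+4
22+5
21+6
20+7
19+8
18+9
17+10
16+11
15+12
14+13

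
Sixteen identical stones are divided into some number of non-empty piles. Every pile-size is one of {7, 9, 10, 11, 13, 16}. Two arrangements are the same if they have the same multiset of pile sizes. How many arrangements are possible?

Listing the qualifying partitions of 16:
16
9+7
Counting gives 2.

2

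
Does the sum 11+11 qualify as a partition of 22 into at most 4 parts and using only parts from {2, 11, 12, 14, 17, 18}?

The parts sum to 22, and the condition 'there are at most 4 summands' holds; the condition 'each summand belongs to {2, 11, 12, 14, 17, 18}' holds.

Yes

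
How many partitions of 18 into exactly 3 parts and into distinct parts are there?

They are:
15,2,1
14,3,1
13,4,1
13,3,2
12,5,1
12,4,2
11,6,1
11,5,2
11,4,3
10,7,1
10,6,2
10,5,3
9,8,1
9,7,2
9,6,3
9,5,4
8,7,3
8,6,4
7,6,5

19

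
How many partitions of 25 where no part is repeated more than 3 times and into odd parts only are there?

54

There are too many to list fully; the first 12 (by largest part) are:
25
23+1+1
21+3+1
19+5+1
19+3+3
19+3+1+1+1
17+7+1
17+5+3
17+5+1+1+1
17+3+3+1+1
15+9+1
15+7+3
…and 42 more, for 54 total.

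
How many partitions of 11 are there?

There are too many to list fully; the first 12 (by largest part) are:
11
10,1
9,2
9,1,1
8,3
8,2,1
8,1,1,1
7,4
7,3,1
7,2,2
7,2,1,1
7,1,1,1,1
…and 44 more, for 56 total.

56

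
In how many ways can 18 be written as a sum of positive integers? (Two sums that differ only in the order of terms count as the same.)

385

Enumerating by decreasing first part gives 385 partitions in all.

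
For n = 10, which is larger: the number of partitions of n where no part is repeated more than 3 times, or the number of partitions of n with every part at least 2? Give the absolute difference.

Partitions of 10 where no part is repeated more than 3 times: 29.
Partitions of 10 with every part at least 2: 12.
|29 − 12| = 17.

17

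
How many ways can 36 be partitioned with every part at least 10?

17

Listing the qualifying partitions of 36:
36
26, 10
25, 11
24, 12
23, 13
22, 14
21, 15
20, 16
19, 17
18, 18
16, 10, 10
15, 11, 10
14, 12, 10
14, 11, 11
13, 13, 10
13, 12, 11
12, 12, 12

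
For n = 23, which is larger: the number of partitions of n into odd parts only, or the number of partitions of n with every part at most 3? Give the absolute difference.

48

Partitions of 23 into odd parts only: 104.
Partitions of 23 with every part at most 3: 56.
|104 − 56| = 48.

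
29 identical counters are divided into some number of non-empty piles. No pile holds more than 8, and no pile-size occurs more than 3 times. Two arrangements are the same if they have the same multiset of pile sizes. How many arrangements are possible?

Systematic enumeration (by largest part, then next-largest, …) yields 519.

519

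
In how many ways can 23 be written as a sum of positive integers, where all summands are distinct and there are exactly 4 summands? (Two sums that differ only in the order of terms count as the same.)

39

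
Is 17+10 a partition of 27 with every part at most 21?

The parts sum to 27, and the condition 'no summand exceeds 21' holds.

Yes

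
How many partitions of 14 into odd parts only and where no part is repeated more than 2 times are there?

Listing the qualifying partitions of 14:
13+1
11+3
9+5
9+3+1+1
7+7
7+5+1+1
7+3+3+1
5+5+3+1

8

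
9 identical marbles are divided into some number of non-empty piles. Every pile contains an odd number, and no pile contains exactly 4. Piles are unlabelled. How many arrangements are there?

They are:
9
7 + 1 + 1
5 + 3 + 1
5 + 1 + 1 + 1 + 1
3 + 3 + 3
3 + 3 + 1 + 1 + 1
3 + 1 + 1 + 1 + 1 + 1 + 1
1 + 1 + 1 + 1 + 1 + 1 + 1 + 1 + 1
Counting gives 8.

8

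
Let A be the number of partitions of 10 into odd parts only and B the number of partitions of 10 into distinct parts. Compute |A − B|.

0

Partitions of 10 into odd parts only: 10.
Partitions of 10 into distinct parts: 10.
|10 − 10| = 0.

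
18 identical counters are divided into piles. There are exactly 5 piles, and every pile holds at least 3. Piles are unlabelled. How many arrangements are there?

The partitions of 18 that satisfy the conditions:
3+3+3+3+6
3+3+3+4+5
3+3+4+4+4
That's 3 in total.

3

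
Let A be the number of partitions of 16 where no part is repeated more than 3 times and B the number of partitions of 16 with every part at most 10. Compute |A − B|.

Partitions of 16 where no part is repeated more than 3 times: 132.
Partitions of 16 with every part at most 10: 212.
|132 − 212| = 80.

80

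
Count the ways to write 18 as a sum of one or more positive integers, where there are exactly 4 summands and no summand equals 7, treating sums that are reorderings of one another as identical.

37

There are too many to list fully; the first 12 (by largest part) are:
15+1+1+1
14+2+1+1
13+3+1+1
13+2+2+1
12+4+1+1
12+3+2+1
12+2+2+2
11+5+1+1
11+4+2+1
11+3+3+1
11+3+2+2
10+6+1+1
…and 25 more, for 37 total.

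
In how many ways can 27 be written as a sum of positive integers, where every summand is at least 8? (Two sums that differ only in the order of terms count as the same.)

Listing the qualifying partitions of 27:
27
19 + 8
18 + 9
17 + 10
16 + 11
15 + 12
14 + 13
11 + 8 + 8
10 + 9 + 8
9 + 9 + 9
Counting gives 10.

10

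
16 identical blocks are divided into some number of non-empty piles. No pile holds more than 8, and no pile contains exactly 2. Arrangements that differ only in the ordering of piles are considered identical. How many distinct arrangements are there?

70

There are too many to list fully; the first 12 (by largest part) are:
8 + 8
8 + 7 + 1
8 + 6 + 1 + 1
8 + 5 + 3
8 + 5 + 1 + 1 + 1
8 + 4 + 4
8 + 4 + 3 + 1
8 + 4 + 1 + 1 + 1 + 1
8 + 3 + 3 + 1 + 1
8 + 3 + 1 + 1 + 1 + 1 + 1
8 + 1 + 1 + 1 + 1 + 1 + 1 + 1 + 1
7 + 7 + 1 + 1
…and 58 more, for 70 total.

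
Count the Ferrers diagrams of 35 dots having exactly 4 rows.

321

A full systematic count gives 321.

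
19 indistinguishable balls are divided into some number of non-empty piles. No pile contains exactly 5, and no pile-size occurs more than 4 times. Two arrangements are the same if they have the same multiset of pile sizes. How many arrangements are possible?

225

A full systematic count gives 225.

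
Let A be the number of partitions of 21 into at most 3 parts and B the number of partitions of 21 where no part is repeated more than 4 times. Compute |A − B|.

457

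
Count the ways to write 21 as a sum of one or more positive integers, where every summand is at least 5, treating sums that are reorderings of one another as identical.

15

The partitions of 21 that satisfy the conditions:
21
5, 16
6, 15
7, 14
8, 13
9, 12
10, 11
5, 5, 11
5, 6, 10
5, 7, 9
6, 6, 9
5, 8, 8
6, 7, 8
7, 7, 7
5, 5, 5, 6
Counting gives 15.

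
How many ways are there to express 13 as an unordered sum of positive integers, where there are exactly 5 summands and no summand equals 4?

12

They are:
9 + 1 + 1 + 1 + 1
8 + 2 + 1 + 1 + 1
7 + 3 + 1 + 1 + 1
7 + 2 + 2 + 1 + 1
6 + 3 + 2 + 1 + 1
6 + 2 + 2 + 2 + 1
5 + 5 + 1 + 1 + 1
5 + 3 + 3 + 1 + 1
5 + 3 + 2 + 2 + 1
5 + 2 + 2 + 2 + 2
3 + 3 + 3 + 3 + 1
3 + 3 + 3 + 2 + 2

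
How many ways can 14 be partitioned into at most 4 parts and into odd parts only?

10

They are:
13, 1
11, 3
11, 1, 1, 1
9, 5
9, 3, 1, 1
7, 7
7, 5, 1, 1
7, 3, 3, 1
5, 5, 3, 1
5, 3, 3, 3
That's 10 in total.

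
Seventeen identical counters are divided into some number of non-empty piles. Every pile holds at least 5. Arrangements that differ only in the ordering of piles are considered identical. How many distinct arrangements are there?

7

They are:
17
5+12
6+11
7+10
8+9
5+5+7
5+6+6
Counting gives 7.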